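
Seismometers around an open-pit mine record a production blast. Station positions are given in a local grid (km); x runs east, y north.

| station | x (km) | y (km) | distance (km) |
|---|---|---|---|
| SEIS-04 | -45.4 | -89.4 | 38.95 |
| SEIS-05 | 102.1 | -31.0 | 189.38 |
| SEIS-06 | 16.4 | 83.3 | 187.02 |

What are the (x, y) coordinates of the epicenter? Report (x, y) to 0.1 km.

Circle about each station: (x + 45.4)² + (y + 89.4)² = 38.95²; (x − 102.1)² + (y + 31.0)² = 189.38²; (x − 16.4)² + (y − 83.3)² = 187.02².
Subtracting pairs of circle equations eliminates x²+y² and gives linear equations (the radical axes):
295.0 x + 116.8 y = -33015.79
123.6 x + 345.4 y = -36305.05
Solving the 2×2 system: x ≈ -81.9, y ≈ -75.8 km.
Check against SEIS-04 (with the unrounded x, y): √((x + 45.4)²+(y + 89.4)²) = 38.96 ≈ 38.95 km. ✓

x ≈ -81.9 km, y ≈ -75.8 km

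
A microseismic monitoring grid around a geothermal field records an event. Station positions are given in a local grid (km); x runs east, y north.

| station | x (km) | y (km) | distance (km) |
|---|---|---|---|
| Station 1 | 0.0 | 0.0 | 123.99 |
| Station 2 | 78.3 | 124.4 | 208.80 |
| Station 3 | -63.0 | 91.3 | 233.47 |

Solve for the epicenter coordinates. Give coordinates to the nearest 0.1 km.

x ≈ 91.2 km, y ≈ -84.0 km

Circle about each station: x² + y² = 123.99²; (x − 78.3)² + (y − 124.4)² = 208.80²; (x + 63.0)² + (y − 91.3)² = 233.47².
Subtracting pairs of circle equations eliminates x²+y² and gives linear equations (the radical axes):
156.6 x + 248.8 y = -6617.67
-126.0 x + 182.6 y = -26830.03
Solving the 2×2 system: x ≈ 91.2, y ≈ -84.0 km.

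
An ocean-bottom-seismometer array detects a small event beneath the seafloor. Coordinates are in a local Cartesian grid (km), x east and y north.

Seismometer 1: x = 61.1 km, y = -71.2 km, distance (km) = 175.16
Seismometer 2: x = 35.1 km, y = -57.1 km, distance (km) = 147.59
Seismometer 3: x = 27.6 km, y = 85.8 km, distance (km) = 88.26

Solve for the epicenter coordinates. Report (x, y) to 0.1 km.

(-56.4, 58.7)

Circle about each station: (x − 61.1)² + (y + 71.2)² = 175.16²; (x − 35.1)² + (y + 57.1)² = 147.59²; (x − 27.6)² + (y − 85.8)² = 88.26².
Subtracting pairs of circle equations eliminates x²+y² and gives linear equations (the radical axes):
-52.0 x + 28.2 y = 4587.99
-67.0 x + 314.0 y = 22211.95
Solving the 2×2 system: x ≈ -56.4, y ≈ 58.7 km.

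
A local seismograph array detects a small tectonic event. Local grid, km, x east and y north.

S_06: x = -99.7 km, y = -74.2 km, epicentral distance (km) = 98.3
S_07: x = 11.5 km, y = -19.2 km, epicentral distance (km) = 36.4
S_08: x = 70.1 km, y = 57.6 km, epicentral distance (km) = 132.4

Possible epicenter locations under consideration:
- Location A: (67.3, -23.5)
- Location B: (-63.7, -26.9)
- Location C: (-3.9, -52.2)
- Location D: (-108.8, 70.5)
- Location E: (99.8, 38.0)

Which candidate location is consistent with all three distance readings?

For each candidate, compare |candidate − station| to the reported distance:
Location A: residuals S_06 76.2, S_07 19.6, S_08 51.3 → max 76.2 km
Location B: residuals S_06 38.9, S_07 39.2, S_08 25.8 → max 39.2 km
Location C: residuals S_06 0.0, S_07 0.0, S_08 0.0 → max 0.0 km
Location D: residuals S_06 46.7, S_07 113.7, S_08 47.0 → max 113.7 km
Location E: residuals S_06 130.6, S_07 68.8, S_08 96.8 → max 130.6 km
Only Location C has all residuals ≈ 0.

Location C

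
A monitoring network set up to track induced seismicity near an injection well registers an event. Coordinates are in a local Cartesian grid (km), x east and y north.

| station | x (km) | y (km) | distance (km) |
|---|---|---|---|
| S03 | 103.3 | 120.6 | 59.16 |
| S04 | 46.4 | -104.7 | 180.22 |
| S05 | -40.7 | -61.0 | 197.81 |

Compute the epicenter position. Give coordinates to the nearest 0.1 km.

Circle about each station: (x − 103.3)² + (y − 120.6)² = 59.16²; (x − 46.4)² + (y + 104.7)² = 180.22²; (x + 40.7)² + (y + 61.0)² = 197.81².
Subtracting the S03 equation from the S04 and S05 equations removes the quadratic terms:
-113.8 x − 450.6 y = -41079.54
-288.0 x − 363.2 y = -55466.65
Solving the 2×2 system: x ≈ 113.9, y ≈ 62.4 km.

x ≈ 113.9 km, y ≈ 62.4 km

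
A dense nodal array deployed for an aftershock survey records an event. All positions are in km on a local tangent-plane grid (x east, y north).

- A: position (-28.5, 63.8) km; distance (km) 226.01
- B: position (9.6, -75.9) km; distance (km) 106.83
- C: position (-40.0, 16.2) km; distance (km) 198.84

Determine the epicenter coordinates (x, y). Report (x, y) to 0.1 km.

x ≈ 108.7 km, y ≈ -115.8 km

Circle about each station: (x + 28.5)² + (y − 63.8)² = 226.01²; (x − 9.6)² + (y + 75.9)² = 106.83²; (x + 40.0)² + (y − 16.2)² = 198.84².
Subtracting the A equation from the B and C equations removes the quadratic terms:
76.2 x − 279.4 y = 40638.15
-23.0 x − 95.2 y = 8522.92
Solving the 2×2 system: x ≈ 108.7, y ≈ -115.8 km.
Check against A (with the unrounded x, y): √((x + 28.5)²+(y − 63.8)²) = 226.02 ≈ 226.01 km. ✓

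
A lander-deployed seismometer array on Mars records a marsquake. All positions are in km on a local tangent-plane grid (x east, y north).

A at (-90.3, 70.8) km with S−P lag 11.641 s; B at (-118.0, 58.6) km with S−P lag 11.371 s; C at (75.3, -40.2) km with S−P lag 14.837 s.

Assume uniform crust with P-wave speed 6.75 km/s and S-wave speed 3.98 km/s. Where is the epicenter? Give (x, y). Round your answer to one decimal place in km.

-68.6 km east, -40.0 km north

Distance from S−P lag: d = Δt · v_P v_S / (v_P − v_S) = Δt · (6.75·3.98)/(6.75−3.98) ≈ 9.6986·Δt.
So d_A = 112.90, d_B = 110.28, d_C = 143.90 km.
Circle about each station: (x + 90.3)² + (y − 70.8)² = 112.90²; (x + 118.0)² + (y − 58.6)² = 110.28²; (x − 75.3)² + (y + 40.2)² = 143.90².
Subtracting the A equation from the B and C equations removes the quadratic terms:
-55.4 x − 24.4 y = 4775.96
331.2 x − 222.0 y = -13841.40
Solving the 2×2 system: x ≈ -68.6, y ≈ -40.0 km.
Check against A (with the unrounded x, y): √((x + 90.3)²+(y − 70.8)²) = 112.90 ≈ 112.90 km. ✓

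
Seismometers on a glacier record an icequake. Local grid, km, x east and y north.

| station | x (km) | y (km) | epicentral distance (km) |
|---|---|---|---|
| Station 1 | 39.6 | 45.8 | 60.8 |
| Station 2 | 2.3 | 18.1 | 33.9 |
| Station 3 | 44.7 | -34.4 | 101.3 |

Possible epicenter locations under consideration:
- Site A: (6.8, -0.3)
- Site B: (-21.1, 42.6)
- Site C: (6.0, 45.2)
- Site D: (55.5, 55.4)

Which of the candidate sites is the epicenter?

For each candidate, compare |candidate − station| to the reported distance:
Site A: residuals Station 1 4.2, Station 2 15.0, Station 3 50.3 → max 50.3 km
Site B: residuals Station 1 0.0, Station 2 0.0, Station 3 0.0 → max 0.0 km
Site C: residuals Station 1 27.2, Station 2 6.5, Station 3 12.8 → max 27.2 km
Site D: residuals Station 1 42.2, Station 2 31.1, Station 3 10.9 → max 42.2 km
Only Site B has all residuals ≈ 0.

Site B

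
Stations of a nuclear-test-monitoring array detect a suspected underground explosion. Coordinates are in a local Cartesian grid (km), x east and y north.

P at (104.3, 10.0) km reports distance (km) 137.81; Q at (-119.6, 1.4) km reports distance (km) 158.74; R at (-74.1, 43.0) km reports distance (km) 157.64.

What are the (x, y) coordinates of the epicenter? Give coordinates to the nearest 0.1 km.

x ≈ 9.9 km, y ≈ -90.4 km

Circle about each station: (x − 104.3)² + (y − 10.0)² = 137.81²; (x + 119.6)² + (y − 1.4)² = 158.74²; (x + 74.1)² + (y − 43.0)² = 157.64².
Subtracting pairs of circle equations eliminates x²+y² and gives linear equations (the radical axes):
-447.8 x − 17.2 y = -2879.16
-356.8 x + 66.0 y = -9497.45
Solving the 2×2 system: x ≈ 9.9, y ≈ -90.4 km.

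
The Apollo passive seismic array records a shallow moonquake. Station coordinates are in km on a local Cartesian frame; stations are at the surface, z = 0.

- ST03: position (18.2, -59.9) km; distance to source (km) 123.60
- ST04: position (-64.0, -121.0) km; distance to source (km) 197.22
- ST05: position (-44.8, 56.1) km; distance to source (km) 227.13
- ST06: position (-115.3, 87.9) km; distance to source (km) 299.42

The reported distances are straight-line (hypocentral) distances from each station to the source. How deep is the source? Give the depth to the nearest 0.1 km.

Each station gives a sphere (x−x_i)² + (y−y_i)² + z² = d_i² (stations at z=0).
Subtracting the ST03 sphere from ST04 and ST05: z² cancels, leaving linear equations in x and y:
-164.4 x − 122.2 y = -8801.02
-126.0 x + 232.0 y = -35076.08
Solving: x ≈ 118.199, y ≈ -86.996 km (keep extra digits for the depth step; rounded: 118.2, -87.0).
Then from the ST03 sphere: z² = 123.60² − (x − 18.2)² − (y + 59.9)² with x = 118.199, y = -86.996, so z ≈ 67.402 ≈ 67.4 km.

67.4 km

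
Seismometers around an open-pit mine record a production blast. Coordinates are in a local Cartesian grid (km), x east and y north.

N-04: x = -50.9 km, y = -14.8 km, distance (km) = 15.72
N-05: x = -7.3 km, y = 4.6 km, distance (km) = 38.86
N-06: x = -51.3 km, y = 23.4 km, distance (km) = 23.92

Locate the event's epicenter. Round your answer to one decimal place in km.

(-45.9, 0.1)

Circle about each station: (x + 50.9)² + (y + 14.8)² = 15.72²; (x + 7.3)² + (y − 4.6)² = 38.86²; (x + 51.3)² + (y − 23.4)² = 23.92².
Subtracting the N-04 equation from the N-05 and N-06 equations removes the quadratic terms:
87.2 x + 38.8 y = -3998.38
-0.8 x + 76.4 y = 44.35
Solving the 2×2 system: x ≈ -45.9, y ≈ 0.1 km.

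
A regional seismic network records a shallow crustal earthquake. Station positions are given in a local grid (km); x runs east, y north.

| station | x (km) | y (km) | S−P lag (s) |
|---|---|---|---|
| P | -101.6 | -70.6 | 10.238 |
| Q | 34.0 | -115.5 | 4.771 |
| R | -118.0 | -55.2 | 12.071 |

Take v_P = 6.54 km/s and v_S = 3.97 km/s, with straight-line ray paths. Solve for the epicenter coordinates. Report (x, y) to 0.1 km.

Distance from S−P lag: d = Δt · v_P v_S / (v_P − v_S) = Δt · (6.54·3.97)/(6.54−3.97) ≈ 10.1026·Δt.
So d_P = 103.43, d_Q = 48.20, d_R = 121.95 km.
Circle about each station: (x + 101.6)² + (y + 70.6)² = 103.43²; (x − 34.0)² + (y + 115.5)² = 48.20²; (x + 118.0)² + (y + 55.2)² = 121.95².
Subtracting the P equation from the Q and R equations removes the quadratic terms:
271.2 x − 89.8 y = 7563.85
-32.8 x + 30.8 y = -2509.92
Solving the 2×2 system: x ≈ 1.4, y ≈ -80.0 km.

(1.4, -80.0)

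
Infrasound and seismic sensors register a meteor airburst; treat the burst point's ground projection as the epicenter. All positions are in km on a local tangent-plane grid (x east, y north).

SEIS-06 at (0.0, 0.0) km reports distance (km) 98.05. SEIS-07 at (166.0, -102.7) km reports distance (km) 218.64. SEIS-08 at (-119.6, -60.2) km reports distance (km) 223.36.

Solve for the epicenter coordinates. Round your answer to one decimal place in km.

Circle about each station: x² + y² = 98.05²; (x − 166.0)² + (y + 102.7)² = 218.64²; (x + 119.6)² + (y + 60.2)² = 223.36².
Subtracting the SEIS-06 equation from the SEIS-07 and SEIS-08 equations removes the quadratic terms:
332.0 x − 205.4 y = -86.36
-239.2 x − 120.4 y = -22347.69
Solving the 2×2 system: x ≈ 51.4, y ≈ 83.5 km.

x ≈ 51.4 km, y ≈ 83.5 km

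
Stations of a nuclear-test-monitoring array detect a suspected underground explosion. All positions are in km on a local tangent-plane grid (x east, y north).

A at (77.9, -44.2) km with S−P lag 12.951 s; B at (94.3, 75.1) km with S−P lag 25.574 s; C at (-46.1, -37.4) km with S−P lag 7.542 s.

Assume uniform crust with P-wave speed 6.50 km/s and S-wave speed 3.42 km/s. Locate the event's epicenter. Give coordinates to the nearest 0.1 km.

(-9.4, -77.6)

Distance from S−P lag: d = Δt · v_P v_S / (v_P − v_S) = Δt · (6.50·3.42)/(6.50−3.42) ≈ 7.2175·Δt.
So d_A = 93.47, d_B = 184.58, d_C = 54.43 km.
Circle about each station: (x − 77.9)² + (y + 44.2)² = 93.47²; (x − 94.3)² + (y − 75.1)² = 184.58²; (x + 46.1)² + (y + 37.4)² = 54.43².
Subtracting the A equation from the B and C equations removes the quadratic terms:
32.8 x + 238.6 y = -18822.69
-248.0 x + 13.6 y = 1275.94
Solving the 2×2 system: x ≈ -9.4, y ≈ -77.6 km.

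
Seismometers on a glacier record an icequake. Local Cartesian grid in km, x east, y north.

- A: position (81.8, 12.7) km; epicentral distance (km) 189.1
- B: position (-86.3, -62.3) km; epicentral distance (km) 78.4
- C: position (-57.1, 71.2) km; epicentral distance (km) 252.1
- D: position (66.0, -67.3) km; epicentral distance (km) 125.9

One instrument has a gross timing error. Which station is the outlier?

C

Solve using three stations at a time. Using A, B, D (subtract circle equations pairwise → linear system) gives (x, y) ≈ (-44.1, -128.4).
Distances from that point to each station vs reported:
  A: calculated 189.1 vs reported 189.1 → residual 0.0 km
  B: calculated 78.4 vs reported 78.4 → residual 0.0 km
  C: calculated 200.0 vs reported 252.1 → residual 52.1 km
  D: calculated 125.9 vs reported 125.9 → residual 0.0 km
A, B, D are mutually consistent (residuals ≈ 0); C is off by 52.1 km.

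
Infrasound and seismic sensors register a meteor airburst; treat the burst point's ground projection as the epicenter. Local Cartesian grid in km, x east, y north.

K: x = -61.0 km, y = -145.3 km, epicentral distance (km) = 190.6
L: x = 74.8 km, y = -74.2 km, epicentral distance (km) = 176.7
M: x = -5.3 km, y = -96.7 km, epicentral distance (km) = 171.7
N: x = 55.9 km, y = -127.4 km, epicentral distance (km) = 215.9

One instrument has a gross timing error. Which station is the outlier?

K

Solve using three stations at a time. Using L, M, N (subtract circle equations pairwise → linear system) gives (x, y) ≈ (-21.1, 74.5).
Distances from that point to each station vs reported:
  K: calculated 223.4 vs reported 190.6 → residual 32.8 km
  L: calculated 177.0 vs reported 176.7 → residual 0.3 km
  M: calculated 172.0 vs reported 171.7 → residual 0.3 km
  N: calculated 216.1 vs reported 215.9 → residual 0.2 km
L, M, N are mutually consistent (residuals ≈ 0); K is off by 32.8 km.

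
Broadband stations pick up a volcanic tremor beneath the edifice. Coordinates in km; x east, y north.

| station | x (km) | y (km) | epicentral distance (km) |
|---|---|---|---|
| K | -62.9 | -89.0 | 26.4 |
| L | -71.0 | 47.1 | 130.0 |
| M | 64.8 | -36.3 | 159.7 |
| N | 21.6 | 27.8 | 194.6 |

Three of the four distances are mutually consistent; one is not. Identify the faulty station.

N

Solve using three stations at a time. Using K, L, M (subtract circle equations pairwise → linear system) gives (x, y) ≈ (-88.3, -81.7).
Distances from that point to each station vs reported:
  K: calculated 26.4 vs reported 26.4 → residual 0.0 km
  L: calculated 130.0 vs reported 130.0 → residual 0.0 km
  M: calculated 159.7 vs reported 159.7 → residual 0.0 km
  N: calculated 155.2 vs reported 194.6 → residual 39.4 km
K, L, M are mutually consistent (residuals ≈ 0); N is off by 39.4 km.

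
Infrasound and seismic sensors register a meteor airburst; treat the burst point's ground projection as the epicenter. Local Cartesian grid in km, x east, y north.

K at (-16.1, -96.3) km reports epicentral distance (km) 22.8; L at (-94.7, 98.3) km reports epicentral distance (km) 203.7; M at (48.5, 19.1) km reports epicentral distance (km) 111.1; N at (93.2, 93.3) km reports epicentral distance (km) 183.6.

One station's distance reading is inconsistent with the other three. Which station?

N

Solve using three stations at a time. Using K, L, M (subtract circle equations pairwise → linear system) gives (x, y) ≈ (1.2, -81.4).
Distances from that point to each station vs reported:
  K: calculated 22.8 vs reported 22.8 → residual 0.0 km
  L: calculated 203.7 vs reported 203.7 → residual 0.0 km
  M: calculated 111.1 vs reported 111.1 → residual 0.0 km
  N: calculated 197.5 vs reported 183.6 → residual 13.9 km
K, L, M are mutually consistent (residuals ≈ 0); N is off by 13.9 km.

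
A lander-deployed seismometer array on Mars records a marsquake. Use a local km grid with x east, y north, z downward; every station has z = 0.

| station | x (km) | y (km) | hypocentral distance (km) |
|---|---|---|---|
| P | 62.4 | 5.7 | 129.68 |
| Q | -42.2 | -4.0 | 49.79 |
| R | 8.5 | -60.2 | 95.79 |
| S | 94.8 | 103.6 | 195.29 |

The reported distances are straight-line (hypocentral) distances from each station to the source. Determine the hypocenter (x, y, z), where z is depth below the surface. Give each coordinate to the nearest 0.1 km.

Each station gives a sphere (x−x_i)² + (y−y_i)² + z² = d_i² (stations at z=0).
Subtracting the P sphere from Q and R: z² cancels, leaving linear equations in x and y:
-209.2 x − 19.4 y = 12208.45
-107.8 x − 131.8 y = 7411.22
Solving: x ≈ -57.505, y ≈ -9.197 km (keep extra digits for the depth step; rounded: -57.5, -9.2).
Then from the P sphere: z² = 129.68² − (x − 62.4)² − (y − 5.7)² with x = -57.505, y = -9.197, so z ≈ 47.093 ≈ 47.1 km.

(-57.5, -9.2, 47.1)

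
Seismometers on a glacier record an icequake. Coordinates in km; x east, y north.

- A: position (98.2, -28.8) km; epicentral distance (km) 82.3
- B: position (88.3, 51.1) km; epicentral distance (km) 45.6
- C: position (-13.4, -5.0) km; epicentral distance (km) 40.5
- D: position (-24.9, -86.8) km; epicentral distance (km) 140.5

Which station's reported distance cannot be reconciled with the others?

C

Solve using three stations at a time. Using A, B, D (subtract circle equations pairwise → linear system) gives (x, y) ≈ (45.8, 34.6).
Distances from that point to each station vs reported:
  A: calculated 82.3 vs reported 82.3 → residual 0.0 km
  B: calculated 45.6 vs reported 45.6 → residual 0.0 km
  C: calculated 71.2 vs reported 40.5 → residual 30.7 km
  D: calculated 140.5 vs reported 140.5 → residual 0.0 km
A, B, D are mutually consistent (residuals ≈ 0); C is off by 30.7 km.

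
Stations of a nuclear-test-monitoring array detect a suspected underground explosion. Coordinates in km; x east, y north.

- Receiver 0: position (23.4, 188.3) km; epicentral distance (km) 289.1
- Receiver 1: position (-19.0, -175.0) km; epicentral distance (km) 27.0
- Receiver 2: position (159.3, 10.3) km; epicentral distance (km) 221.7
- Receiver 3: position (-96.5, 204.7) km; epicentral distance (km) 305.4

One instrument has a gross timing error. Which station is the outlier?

Receiver 1

Solve using three stations at a time. Using Receiver 0, Receiver 2, Receiver 3 (subtract circle equations pairwise → linear system) gives (x, y) ≈ (-36.0, -94.6).
Distances from that point to each station vs reported:
  Receiver 0: calculated 289.1 vs reported 289.1 → residual 0.0 km
  Receiver 1: calculated 82.2 vs reported 27.0 → residual 55.2 km
  Receiver 2: calculated 221.7 vs reported 221.7 → residual 0.0 km
  Receiver 3: calculated 305.4 vs reported 305.4 → residual 0.0 km
Receiver 0, Receiver 2, Receiver 3 are mutually consistent (residuals ≈ 0); Receiver 1 is off by 55.2 km.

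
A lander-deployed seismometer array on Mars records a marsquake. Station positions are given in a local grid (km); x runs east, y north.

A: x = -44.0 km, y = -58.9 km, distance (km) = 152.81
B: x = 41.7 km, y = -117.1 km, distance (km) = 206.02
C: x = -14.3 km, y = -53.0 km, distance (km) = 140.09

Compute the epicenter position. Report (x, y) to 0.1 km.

x ≈ 5.4 km, y ≈ 85.7 km

Circle about each station: (x + 44.0)² + (y + 58.9)² = 152.81²; (x − 41.7)² + (y + 117.1)² = 206.02²; (x + 14.3)² + (y + 53.0)² = 140.09².
Subtracting pairs of circle equations eliminates x²+y² and gives linear equations (the radical axes):
171.4 x − 116.4 y = -9047.25
59.4 x + 11.8 y = 1333.97
Solving the 2×2 system: x ≈ 5.4, y ≈ 85.7 km.
Check against A (with the unrounded x, y): √((x + 44.0)²+(y + 58.9)²) = 152.83 ≈ 152.81 km. ✓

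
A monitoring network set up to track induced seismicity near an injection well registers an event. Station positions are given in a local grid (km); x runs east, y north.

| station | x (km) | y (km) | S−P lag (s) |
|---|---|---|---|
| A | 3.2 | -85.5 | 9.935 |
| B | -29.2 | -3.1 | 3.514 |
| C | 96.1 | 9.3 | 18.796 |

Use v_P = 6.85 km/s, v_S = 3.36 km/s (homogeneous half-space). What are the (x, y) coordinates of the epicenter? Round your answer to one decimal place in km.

(-22.9, -25.4)

Distance from S−P lag: d = Δt · v_P v_S / (v_P − v_S) = Δt · (6.85·3.36)/(6.85−3.36) ≈ 6.5948·Δt.
So d_A = 65.52, d_B = 23.17, d_C = 123.96 km.
Circle about each station: (x − 3.2)² + (y + 85.5)² = 65.52²; (x + 29.2)² + (y + 3.1)² = 23.17²; (x − 96.1)² + (y − 9.3)² = 123.96².
Subtracting the A equation from the B and C equations removes the quadratic terms:
-64.8 x + 164.8 y = -2702.22
185.8 x + 189.6 y = -9072.00
Solving the 2×2 system: x ≈ -22.9, y ≈ -25.4 km.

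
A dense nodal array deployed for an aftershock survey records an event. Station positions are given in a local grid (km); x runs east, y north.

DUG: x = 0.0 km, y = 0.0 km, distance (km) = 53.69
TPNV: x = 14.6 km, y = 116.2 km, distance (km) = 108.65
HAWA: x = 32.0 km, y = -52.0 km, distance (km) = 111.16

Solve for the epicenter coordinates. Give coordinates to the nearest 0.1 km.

x ≈ -46.7 km, y ≈ 26.5 km

Circle about each station: x² + y² = 53.69²; (x − 14.6)² + (y − 116.2)² = 108.65²; (x − 32.0)² + (y + 52.0)² = 111.16².
Subtracting pairs of circle equations eliminates x²+y² and gives linear equations (the radical axes):
29.2 x + 232.4 y = 4793.39
64.0 x − 104.0 y = -5745.93
Solving the 2×2 system: x ≈ -46.7, y ≈ 26.5 km.
Check against DUG (with the unrounded x, y): √(x²+y²) = 53.71 ≈ 53.69 km. ✓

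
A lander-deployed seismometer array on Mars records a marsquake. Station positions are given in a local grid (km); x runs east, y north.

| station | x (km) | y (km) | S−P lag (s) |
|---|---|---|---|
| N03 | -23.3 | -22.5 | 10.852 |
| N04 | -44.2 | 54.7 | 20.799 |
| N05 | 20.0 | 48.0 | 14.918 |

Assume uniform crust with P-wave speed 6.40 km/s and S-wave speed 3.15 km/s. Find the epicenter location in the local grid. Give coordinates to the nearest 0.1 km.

Distance from S−P lag: d = Δt · v_P v_S / (v_P − v_S) = Δt · (6.40·3.15)/(6.40−3.15) ≈ 6.2031·Δt.
So d_N03 = 67.32, d_N04 = 129.02, d_N05 = 92.54 km.
Circle about each station: (x + 23.3)² + (y + 22.5)² = 67.32²; (x + 44.2)² + (y − 54.7)² = 129.02²; (x − 20.0)² + (y − 48.0)² = 92.54².
Subtracting pairs of circle equations eliminates x²+y² and gives linear equations (the radical axes):
-41.8 x + 154.4 y = -8217.59
86.6 x + 141.0 y = -2376.81
Solving the 2×2 system: x ≈ 41.1, y ≈ -42.1 km.

(41.1, -42.1)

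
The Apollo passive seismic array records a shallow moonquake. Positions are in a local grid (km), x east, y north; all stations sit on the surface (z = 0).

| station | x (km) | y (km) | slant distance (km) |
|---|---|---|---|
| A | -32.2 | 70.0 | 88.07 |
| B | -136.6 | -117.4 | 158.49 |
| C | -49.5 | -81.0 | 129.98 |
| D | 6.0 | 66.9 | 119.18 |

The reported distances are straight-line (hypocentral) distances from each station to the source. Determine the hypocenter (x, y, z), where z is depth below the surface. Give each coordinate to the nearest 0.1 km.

x ≈ -100.5 km, y ≈ 31.6 km, depth ≈ 40.2 km

Each station gives a sphere (x−x_i)² + (y−y_i)² + z² = d_i² (stations at z=0).
Subtracting the A sphere from B and C: z² cancels, leaving linear equations in x and y:
-208.8 x − 374.8 y = 9142.72
-34.6 x − 302.0 y = -6064.07
Solving: x ≈ -100.498, y ≈ 31.594 km (keep extra digits for the depth step; rounded: -100.5, 31.6).
Then from the A sphere: z² = 88.07² − (x + 32.2)² − (y − 70.0)² with x = -100.498, y = 31.594, so z ≈ 40.208 ≈ 40.2 km.
Check against D (with the unrounded solution): distance 119.18 ≈ 119.18 km. ✓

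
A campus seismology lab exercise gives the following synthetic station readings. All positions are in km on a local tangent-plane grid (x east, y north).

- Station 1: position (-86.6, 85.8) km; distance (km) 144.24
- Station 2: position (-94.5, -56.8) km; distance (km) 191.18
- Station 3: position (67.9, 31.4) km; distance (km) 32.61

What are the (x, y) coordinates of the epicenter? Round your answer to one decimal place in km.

Circle about each station: (x + 86.6)² + (y − 85.8)² = 144.24²; (x + 94.5)² + (y + 56.8)² = 191.18²; (x − 67.9)² + (y − 31.4)² = 32.61².
Subtracting the Station 1 equation from the Station 2 and Station 3 equations removes the quadratic terms:
-15.8 x − 285.2 y = -18449.32
309.0 x − 108.8 y = 10476.94
Solving the 2×2 system: x ≈ 55.6, y ≈ 61.6 km.

x ≈ 55.6 km, y ≈ 61.6 km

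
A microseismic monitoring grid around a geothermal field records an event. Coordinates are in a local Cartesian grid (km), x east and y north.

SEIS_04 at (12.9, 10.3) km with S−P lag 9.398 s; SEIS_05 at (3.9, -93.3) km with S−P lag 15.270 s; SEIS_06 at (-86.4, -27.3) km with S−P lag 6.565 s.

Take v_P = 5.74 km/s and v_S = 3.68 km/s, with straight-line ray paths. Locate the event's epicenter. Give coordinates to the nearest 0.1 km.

Distance from S−P lag: d = Δt · v_P v_S / (v_P − v_S) = Δt · (5.74·3.68)/(5.74−3.68) ≈ 10.2540·Δt.
So d_SEIS_04 = 96.37, d_SEIS_05 = 156.58, d_SEIS_06 = 67.32 km.
Circle about each station: (x − 12.9)² + (y − 10.3)² = 96.37²; (x − 3.9)² + (y + 93.3)² = 156.58²; (x + 86.4)² + (y + 27.3)² = 67.32².
Subtracting pairs of circle equations eliminates x²+y² and gives linear equations (the radical axes):
-18.0 x − 207.2 y = -6782.52
-198.6 x − 75.2 y = 12692.94
Solving the 2×2 system: x ≈ -78.9, y ≈ 39.6 km.

-78.9 km east, 39.6 km north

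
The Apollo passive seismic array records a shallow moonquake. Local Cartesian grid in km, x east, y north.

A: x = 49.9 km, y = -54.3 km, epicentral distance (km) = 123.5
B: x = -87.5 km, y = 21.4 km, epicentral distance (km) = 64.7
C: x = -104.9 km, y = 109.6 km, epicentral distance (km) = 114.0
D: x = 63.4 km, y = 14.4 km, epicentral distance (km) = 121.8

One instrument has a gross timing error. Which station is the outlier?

B

Solve using three stations at a time. Using A, C, D (subtract circle equations pairwise → linear system) gives (x, y) ≈ (-58.1, 5.6).
Distances from that point to each station vs reported:
  A: calculated 123.5 vs reported 123.5 → residual 0.0 km
  B: calculated 33.4 vs reported 64.7 → residual 31.3 km
  C: calculated 114.0 vs reported 114.0 → residual 0.0 km
  D: calculated 121.8 vs reported 121.8 → residual 0.0 km
A, C, D are mutually consistent (residuals ≈ 0); B is off by 31.3 km.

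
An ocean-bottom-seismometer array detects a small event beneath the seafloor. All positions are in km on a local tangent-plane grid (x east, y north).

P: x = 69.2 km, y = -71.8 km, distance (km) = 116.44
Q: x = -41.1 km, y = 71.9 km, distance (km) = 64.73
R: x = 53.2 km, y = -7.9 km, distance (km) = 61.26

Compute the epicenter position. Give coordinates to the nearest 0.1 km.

Circle about each station: (x − 69.2)² + (y + 71.8)² = 116.44²; (x + 41.1)² + (y − 71.9)² = 64.73²; (x − 53.2)² + (y + 7.9)² = 61.26².
Subtracting the P equation from the Q and R equations removes the quadratic terms:
-220.6 x + 287.4 y = 6283.24
-32.0 x + 127.8 y = 2754.26
Solving the 2×2 system: x ≈ -0.6, y ≈ 21.4 km.
Check against P (with the unrounded x, y): √((x − 69.2)²+(y + 71.8)²) = 116.44 ≈ 116.44 km. ✓

-0.6 km east, 21.4 km north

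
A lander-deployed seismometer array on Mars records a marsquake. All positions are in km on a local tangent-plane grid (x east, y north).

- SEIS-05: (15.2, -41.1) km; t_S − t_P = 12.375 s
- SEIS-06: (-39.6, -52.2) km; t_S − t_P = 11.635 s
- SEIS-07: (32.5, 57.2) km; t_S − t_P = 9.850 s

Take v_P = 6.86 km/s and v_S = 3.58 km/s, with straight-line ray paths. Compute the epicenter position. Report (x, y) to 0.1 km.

Distance from S−P lag: d = Δt · v_P v_S / (v_P − v_S) = Δt · (6.86·3.58)/(6.86−3.58) ≈ 7.4874·Δt.
So d_SEIS-05 = 92.66, d_SEIS-06 = 87.12, d_SEIS-07 = 73.75 km.
Circle about each station: (x − 15.2)² + (y + 41.1)² = 92.66²; (x + 39.6)² + (y + 52.2)² = 87.12²; (x − 32.5)² + (y − 57.2)² = 73.75².
Subtracting the SEIS-05 equation from the SEIS-06 and SEIS-07 equations removes the quadratic terms:
-109.6 x − 22.2 y = 3368.73
34.6 x + 196.6 y = 5554.65
Solving the 2×2 system: x ≈ -37.8, y ≈ 34.9 km.

x ≈ -37.8 km, y ≈ 34.9 km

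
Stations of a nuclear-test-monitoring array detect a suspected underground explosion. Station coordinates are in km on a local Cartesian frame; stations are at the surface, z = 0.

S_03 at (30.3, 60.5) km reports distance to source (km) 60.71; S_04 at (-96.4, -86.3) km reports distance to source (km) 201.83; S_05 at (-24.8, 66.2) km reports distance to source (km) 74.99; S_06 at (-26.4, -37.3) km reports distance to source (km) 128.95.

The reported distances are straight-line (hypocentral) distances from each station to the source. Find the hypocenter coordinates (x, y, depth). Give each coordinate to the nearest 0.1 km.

(20.7, 66.9, 59.6)

Each station gives a sphere (x−x_i)² + (y−y_i)² + z² = d_i² (stations at z=0).
Subtracting the S_03 sphere from S_04 and S_05: z² cancels, leaving linear equations in x and y:
-253.4 x − 293.6 y = -24887.33
-110.2 x + 11.4 y = -1518.66
Solving: x ≈ 20.702, y ≈ 66.899 km (keep extra digits for the depth step; rounded: 20.7, 66.9).
Then from the S_03 sphere: z² = 60.71² − (x − 30.3)² − (y − 60.5)² with x = 20.702, y = 66.899, so z ≈ 59.604 ≈ 59.6 km.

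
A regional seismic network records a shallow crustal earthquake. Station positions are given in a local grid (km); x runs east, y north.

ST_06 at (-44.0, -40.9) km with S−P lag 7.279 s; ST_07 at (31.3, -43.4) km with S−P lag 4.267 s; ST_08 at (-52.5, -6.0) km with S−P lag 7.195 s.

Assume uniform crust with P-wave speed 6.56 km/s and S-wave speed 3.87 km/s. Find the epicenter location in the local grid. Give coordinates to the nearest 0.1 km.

(15.4, -6.4)

Distance from S−P lag: d = Δt · v_P v_S / (v_P − v_S) = Δt · (6.56·3.87)/(6.56−3.87) ≈ 9.4376·Δt.
So d_ST_06 = 68.70, d_ST_07 = 40.27, d_ST_08 = 67.90 km.
Circle about each station: (x + 44.0)² + (y + 40.9)² = 68.70²; (x − 31.3)² + (y + 43.4)² = 40.27²; (x + 52.5)² + (y + 6.0)² = 67.90².
Subtracting pairs of circle equations eliminates x²+y² and gives linear equations (the radical axes):
150.6 x − 5.0 y = 2352.46
-17.0 x + 69.8 y = -707.28
Solving the 2×2 system: x ≈ 15.4, y ≈ -6.4 km.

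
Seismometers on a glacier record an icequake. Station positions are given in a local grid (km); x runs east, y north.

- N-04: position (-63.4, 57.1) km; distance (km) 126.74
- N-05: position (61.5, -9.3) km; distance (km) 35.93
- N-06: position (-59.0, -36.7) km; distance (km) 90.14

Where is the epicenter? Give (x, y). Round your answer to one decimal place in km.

x ≈ 30.7 km, y ≈ -27.8 km

Circle about each station: (x + 63.4)² + (y − 57.1)² = 126.74²; (x − 61.5)² + (y + 9.3)² = 35.93²; (x + 59.0)² + (y + 36.7)² = 90.14².
Subtracting the N-04 equation from the N-05 and N-06 equations removes the quadratic terms:
249.8 x − 132.8 y = 11360.83
8.8 x − 187.6 y = 5485.73
Solving the 2×2 system: x ≈ 30.7, y ≈ -27.8 km.
Check against N-04 (with the unrounded x, y): √((x + 63.4)²+(y − 57.1)²) = 126.74 ≈ 126.74 km. ✓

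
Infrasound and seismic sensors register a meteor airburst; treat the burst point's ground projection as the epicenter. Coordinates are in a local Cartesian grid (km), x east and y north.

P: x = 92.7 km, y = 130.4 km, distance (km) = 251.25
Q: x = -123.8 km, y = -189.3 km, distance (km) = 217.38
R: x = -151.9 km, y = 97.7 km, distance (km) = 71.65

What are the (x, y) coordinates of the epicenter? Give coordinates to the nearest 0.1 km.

(-136.6, 27.7)

Circle about each station: (x − 92.7)² + (y − 130.4)² = 251.25²; (x + 123.8)² + (y + 189.3)² = 217.38²; (x + 151.9)² + (y − 97.7)² = 71.65².
Subtracting the P equation from the Q and R equations removes the quadratic terms:
-433.0 x − 639.4 y = 41435.98
-489.2 x − 65.4 y = 65014.29
Solving the 2×2 system: x ≈ -136.6, y ≈ 27.7 km.
Check against P (with the unrounded x, y): √((x − 92.7)²+(y − 130.4)²) = 251.25 ≈ 251.25 km. ✓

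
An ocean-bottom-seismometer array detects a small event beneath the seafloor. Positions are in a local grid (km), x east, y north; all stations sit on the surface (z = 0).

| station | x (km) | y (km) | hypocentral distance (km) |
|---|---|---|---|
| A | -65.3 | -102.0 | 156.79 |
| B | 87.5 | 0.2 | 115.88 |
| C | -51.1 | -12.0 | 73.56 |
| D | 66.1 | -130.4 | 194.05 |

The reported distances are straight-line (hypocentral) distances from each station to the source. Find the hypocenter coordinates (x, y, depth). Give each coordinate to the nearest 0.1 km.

Each station gives a sphere (x−x_i)² + (y−y_i)² + z² = d_i² (stations at z=0).
Subtracting the A sphere from B and C: z² cancels, leaving linear equations in x and y:
305.6 x + 204.4 y = 4143.13
28.4 x + 180.0 y = 7259.15
Solving: x ≈ -14.999, y ≈ 42.695 km (keep extra digits for the depth step; rounded: -15.0, 42.7).
Then from the A sphere: z² = 156.79² − (x + 65.3)² − (y + 102.0)² with x = -14.999, y = 42.695, so z ≈ 33.411 ≈ 33.4 km.

x ≈ -15.0 km, y ≈ 42.7 km, depth ≈ 33.4 km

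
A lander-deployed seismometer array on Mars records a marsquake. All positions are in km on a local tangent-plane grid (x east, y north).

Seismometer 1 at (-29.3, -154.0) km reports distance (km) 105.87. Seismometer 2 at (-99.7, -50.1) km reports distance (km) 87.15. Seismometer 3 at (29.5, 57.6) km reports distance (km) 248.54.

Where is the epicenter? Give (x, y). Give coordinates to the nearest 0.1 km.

Circle about each station: (x + 29.3)² + (y + 154.0)² = 105.87²; (x + 99.7)² + (y + 50.1)² = 87.15²; (x − 29.5)² + (y − 57.6)² = 248.54².
Subtracting the Seismometer 1 equation from the Seismometer 2 and Seismometer 3 equations removes the quadratic terms:
-140.8 x + 207.8 y = -8511.06
117.6 x + 423.2 y = -70950.15
Solving the 2×2 system: x ≈ -132.6, y ≈ -130.8 km.

-132.6 km east, -130.8 km north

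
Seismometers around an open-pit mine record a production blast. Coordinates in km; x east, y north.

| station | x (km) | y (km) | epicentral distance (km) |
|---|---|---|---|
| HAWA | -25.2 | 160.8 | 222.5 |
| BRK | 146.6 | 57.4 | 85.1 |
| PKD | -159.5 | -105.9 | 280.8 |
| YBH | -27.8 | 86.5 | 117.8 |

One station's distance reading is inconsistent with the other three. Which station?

YBH

Solve using three stations at a time. Using HAWA, BRK, PKD (subtract circle equations pairwise → linear system) gives (x, y) ≈ (107.2, -18.0).
Distances from that point to each station vs reported:
  HAWA: calculated 222.5 vs reported 222.5 → residual 0.0 km
  BRK: calculated 85.1 vs reported 85.1 → residual 0.0 km
  PKD: calculated 280.8 vs reported 280.8 → residual 0.0 km
  YBH: calculated 170.7 vs reported 117.8 → residual 52.9 km
HAWA, BRK, PKD are mutually consistent (residuals ≈ 0); YBH is off by 52.9 km.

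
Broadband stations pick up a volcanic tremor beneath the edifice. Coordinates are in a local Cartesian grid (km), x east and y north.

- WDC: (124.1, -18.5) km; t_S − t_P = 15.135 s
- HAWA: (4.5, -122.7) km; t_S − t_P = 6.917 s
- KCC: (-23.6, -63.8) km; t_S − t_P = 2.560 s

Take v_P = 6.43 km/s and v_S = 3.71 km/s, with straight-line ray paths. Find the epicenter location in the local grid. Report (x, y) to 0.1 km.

Distance from S−P lag: d = Δt · v_P v_S / (v_P − v_S) = Δt · (6.43·3.71)/(6.43−3.71) ≈ 8.7703·Δt.
So d_WDC = 132.74, d_HAWA = 60.66, d_KCC = 22.45 km.
Circle about each station: (x − 124.1)² + (y + 18.5)² = 132.74²; (x − 4.5)² + (y + 122.7)² = 60.66²; (x + 23.6)² + (y + 63.8)² = 22.45².
Subtracting the WDC equation from the HAWA and KCC equations removes the quadratic terms:
-239.2 x − 208.4 y = 13272.75
-295.4 x − 90.6 y = 6000.25
Solving the 2×2 system: x ≈ -1.2, y ≈ -62.3 km.

(-1.2, -62.3)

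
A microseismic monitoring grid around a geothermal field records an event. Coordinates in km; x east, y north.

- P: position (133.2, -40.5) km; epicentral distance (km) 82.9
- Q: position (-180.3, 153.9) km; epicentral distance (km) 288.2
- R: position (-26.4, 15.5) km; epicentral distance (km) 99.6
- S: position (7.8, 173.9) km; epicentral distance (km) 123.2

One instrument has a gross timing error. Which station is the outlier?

S

Solve using three stations at a time. Using P, Q, R (subtract circle equations pairwise → linear system) gives (x, y) ≈ (73.2, 16.8).
Distances from that point to each station vs reported:
  P: calculated 83.0 vs reported 82.9 → residual 0.1 km
  Q: calculated 288.2 vs reported 288.2 → residual 0.0 km
  R: calculated 99.7 vs reported 99.6 → residual 0.1 km
  S: calculated 170.1 vs reported 123.2 → residual 46.9 km
P, Q, R are mutually consistent (residuals ≈ 0); S is off by 46.9 km.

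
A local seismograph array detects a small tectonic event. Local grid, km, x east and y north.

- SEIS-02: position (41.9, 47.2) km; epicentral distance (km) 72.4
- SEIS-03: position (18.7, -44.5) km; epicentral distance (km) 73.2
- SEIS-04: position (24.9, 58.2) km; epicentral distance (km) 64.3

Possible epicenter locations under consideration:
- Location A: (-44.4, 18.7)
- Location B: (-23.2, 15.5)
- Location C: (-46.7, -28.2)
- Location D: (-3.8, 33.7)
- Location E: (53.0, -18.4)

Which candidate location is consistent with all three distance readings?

For each candidate, compare |candidate − station| to the reported distance:
Location A: residuals SEIS-02 18.5, SEIS-03 16.1, SEIS-04 15.5 → max 18.5 km
Location B: residuals SEIS-02 0.0, SEIS-03 0.0, SEIS-04 0.0 → max 0.0 km
Location C: residuals SEIS-02 43.9, SEIS-03 5.8, SEIS-04 47.9 → max 47.9 km
Location D: residuals SEIS-02 24.7, SEIS-03 8.2, SEIS-04 26.6 → max 26.6 km
Location E: residuals SEIS-02 5.9, SEIS-03 30.1, SEIS-04 17.3 → max 30.1 km
Only Location B has all residuals ≈ 0.

Location B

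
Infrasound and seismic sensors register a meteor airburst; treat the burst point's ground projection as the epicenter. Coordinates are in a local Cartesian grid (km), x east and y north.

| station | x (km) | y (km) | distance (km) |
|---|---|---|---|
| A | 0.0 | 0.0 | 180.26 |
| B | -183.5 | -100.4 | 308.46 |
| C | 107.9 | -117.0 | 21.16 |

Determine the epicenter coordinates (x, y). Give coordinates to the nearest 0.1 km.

Circle about each station: x² + y² = 180.26²; (x + 183.5)² + (y + 100.4)² = 308.46²; (x − 107.9)² + (y + 117.0)² = 21.16².
Subtracting pairs of circle equations eliminates x²+y² and gives linear equations (the radical axes):
-367.0 x − 200.8 y = -18901.49
215.8 x − 234.0 y = 57377.33
Solving the 2×2 system: x ≈ 123.4, y ≈ -131.4 km.
Check against A (with the unrounded x, y): √(x²+y²) = 180.26 ≈ 180.26 km. ✓

(123.4, -131.4)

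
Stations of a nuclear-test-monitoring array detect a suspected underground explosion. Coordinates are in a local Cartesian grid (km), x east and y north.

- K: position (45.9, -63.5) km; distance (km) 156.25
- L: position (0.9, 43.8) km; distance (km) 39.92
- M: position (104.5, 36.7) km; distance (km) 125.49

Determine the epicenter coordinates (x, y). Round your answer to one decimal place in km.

-12.8 km east, 81.3 km north

Circle about each station: (x − 45.9)² + (y + 63.5)² = 156.25²; (x − 0.9)² + (y − 43.8)² = 39.92²; (x − 104.5)² + (y − 36.7)² = 125.49².
Subtracting pairs of circle equations eliminates x²+y² and gives linear equations (the radical axes):
-90.0 x + 214.6 y = 18600.65
117.2 x + 200.4 y = 14794.40
Solving the 2×2 system: x ≈ -12.8, y ≈ 81.3 km.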